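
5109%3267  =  1842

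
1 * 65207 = 65207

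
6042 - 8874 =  - 2832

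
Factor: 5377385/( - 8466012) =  - 2^( - 2)*3^ ( - 3)*5^1 * 13^1*43^(  -  1)*1823^( - 1)*82729^1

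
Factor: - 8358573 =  - 3^1*73^1*38167^1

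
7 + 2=9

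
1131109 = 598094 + 533015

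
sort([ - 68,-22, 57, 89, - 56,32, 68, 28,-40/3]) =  [ - 68,  -  56, - 22, - 40/3,28,32, 57, 68, 89] 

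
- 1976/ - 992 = 247/124 = 1.99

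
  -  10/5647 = - 10/5647=- 0.00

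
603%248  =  107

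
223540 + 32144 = 255684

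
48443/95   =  509 + 88/95 = 509.93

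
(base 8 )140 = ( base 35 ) 2q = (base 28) 3c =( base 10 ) 96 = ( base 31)33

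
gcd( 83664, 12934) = 2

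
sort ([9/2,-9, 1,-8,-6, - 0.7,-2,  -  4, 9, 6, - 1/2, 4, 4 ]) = [ - 9, - 8 , - 6,-4, - 2,-0.7, - 1/2,1, 4, 4  ,  9/2, 6, 9] 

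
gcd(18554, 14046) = 2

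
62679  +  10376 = 73055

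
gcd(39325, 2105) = 5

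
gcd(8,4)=4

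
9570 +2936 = 12506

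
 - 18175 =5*( - 3635)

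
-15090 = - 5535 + -9555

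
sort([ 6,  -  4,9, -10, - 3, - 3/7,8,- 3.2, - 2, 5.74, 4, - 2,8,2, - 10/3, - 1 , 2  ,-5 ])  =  [  -  10, - 5 , - 4,  -  10/3, - 3.2, - 3,  -  2, - 2, - 1, - 3/7,  2,2,4,5.74,6,8, 8,9 ]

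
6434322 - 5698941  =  735381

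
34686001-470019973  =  -435333972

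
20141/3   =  20141/3 = 6713.67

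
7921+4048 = 11969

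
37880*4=151520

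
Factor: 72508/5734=2^1*  47^( - 1 )*61^(-1 )*18127^1 =36254/2867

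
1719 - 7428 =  - 5709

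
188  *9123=1715124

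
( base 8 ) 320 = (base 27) 7J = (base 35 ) 5x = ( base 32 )6G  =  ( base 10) 208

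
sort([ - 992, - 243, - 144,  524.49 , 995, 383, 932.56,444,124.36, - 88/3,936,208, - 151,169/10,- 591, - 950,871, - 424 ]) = [-992, - 950, - 591, - 424, - 243,  -  151, - 144 , - 88/3 , 169/10, 124.36,  208,  383, 444, 524.49,  871, 932.56,  936,  995]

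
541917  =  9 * 60213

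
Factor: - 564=-2^2*3^1 * 47^1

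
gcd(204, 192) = 12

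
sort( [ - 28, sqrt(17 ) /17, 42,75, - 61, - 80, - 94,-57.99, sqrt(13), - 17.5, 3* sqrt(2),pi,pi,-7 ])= [ -94,-80, - 61 , - 57.99, - 28, - 17.5, - 7 , sqrt( 17)/17,pi , pi , sqrt(13 ),3 * sqrt( 2 ), 42,  75]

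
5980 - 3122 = 2858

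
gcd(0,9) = 9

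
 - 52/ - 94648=13/23662 = 0.00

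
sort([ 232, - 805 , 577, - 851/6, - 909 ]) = [  -  909,-805, - 851/6,  232,577 ] 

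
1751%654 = 443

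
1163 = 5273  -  4110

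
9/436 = 9/436 = 0.02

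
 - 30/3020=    - 3/302 = -0.01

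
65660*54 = 3545640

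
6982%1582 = 654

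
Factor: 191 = 191^1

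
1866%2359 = 1866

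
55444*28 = 1552432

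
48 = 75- 27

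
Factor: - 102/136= -3/4 = -2^( - 2)*3^1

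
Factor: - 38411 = -71^1*541^1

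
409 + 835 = 1244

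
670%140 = 110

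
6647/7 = 6647/7 = 949.57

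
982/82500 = 491/41250= 0.01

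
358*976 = 349408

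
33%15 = 3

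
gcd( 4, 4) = 4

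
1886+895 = 2781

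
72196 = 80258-8062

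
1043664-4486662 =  - 3442998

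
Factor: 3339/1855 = 3^2*5^( - 1) = 9/5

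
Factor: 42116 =2^2 *10529^1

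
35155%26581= 8574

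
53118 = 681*78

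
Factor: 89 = 89^1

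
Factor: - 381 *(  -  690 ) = 2^1*3^2*5^1* 23^1*127^1 = 262890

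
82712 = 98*844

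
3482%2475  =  1007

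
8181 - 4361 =3820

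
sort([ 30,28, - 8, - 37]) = [-37, - 8,28,30]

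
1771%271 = 145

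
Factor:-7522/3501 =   -  2^1  *  3^( - 2)*389^( - 1)*3761^1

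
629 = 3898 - 3269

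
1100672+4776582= 5877254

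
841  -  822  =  19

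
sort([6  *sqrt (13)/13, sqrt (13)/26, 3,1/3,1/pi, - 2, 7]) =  [ - 2,sqrt( 13)/26, 1/pi,1/3, 6*sqrt(13) /13, 3, 7 ] 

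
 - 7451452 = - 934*7978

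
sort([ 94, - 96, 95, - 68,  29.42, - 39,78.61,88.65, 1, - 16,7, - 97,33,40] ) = [ - 97,-96,  -  68 , - 39, - 16, 1,  7, 29.42, 33,  40,78.61, 88.65,  94,95 ]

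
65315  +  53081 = 118396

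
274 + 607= 881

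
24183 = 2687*9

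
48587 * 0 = 0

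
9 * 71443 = 642987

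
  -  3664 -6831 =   -  10495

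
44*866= 38104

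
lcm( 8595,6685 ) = 60165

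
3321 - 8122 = - 4801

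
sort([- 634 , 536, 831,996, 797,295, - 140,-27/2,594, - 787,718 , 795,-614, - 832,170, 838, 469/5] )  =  [ - 832, - 787, - 634, - 614, - 140,- 27/2,469/5, 170 , 295,  536,594, 718,  795,797, 831 , 838,996 ] 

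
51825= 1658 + 50167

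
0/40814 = 0 = 0.00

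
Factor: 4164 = 2^2*3^1*347^1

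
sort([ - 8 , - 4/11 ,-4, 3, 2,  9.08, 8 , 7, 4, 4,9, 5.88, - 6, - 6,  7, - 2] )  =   [ - 8 , - 6 , - 6,  -  4, - 2 , - 4/11, 2 , 3, 4 , 4,5.88, 7, 7 , 8, 9,9.08]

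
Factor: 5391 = 3^2*599^1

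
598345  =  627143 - 28798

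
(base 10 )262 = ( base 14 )14a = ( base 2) 100000110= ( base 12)19a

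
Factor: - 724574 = -2^1 * 17^1 * 101^1*211^1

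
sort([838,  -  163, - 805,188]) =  [ - 805, - 163,188,838]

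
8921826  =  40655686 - 31733860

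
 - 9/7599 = -3/2533 = -0.00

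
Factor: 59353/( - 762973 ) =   -  7^1*61^1*139^1*762973^ ( - 1)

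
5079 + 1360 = 6439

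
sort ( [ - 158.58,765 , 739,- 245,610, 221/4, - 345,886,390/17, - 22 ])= [  -  345, - 245  , - 158.58, - 22, 390/17, 221/4, 610 , 739,765,886 ] 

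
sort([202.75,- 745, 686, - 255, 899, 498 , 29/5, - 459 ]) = [- 745, - 459, - 255,29/5,202.75, 498, 686, 899]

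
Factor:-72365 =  - 5^1*41^1*353^1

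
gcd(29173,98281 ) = 1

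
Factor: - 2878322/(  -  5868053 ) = 2^1*1439161^1*5868053^(  -  1 ) 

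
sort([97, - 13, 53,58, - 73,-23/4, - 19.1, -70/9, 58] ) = [ - 73, - 19.1, - 13, - 70/9, - 23/4, 53,58 , 58, 97] 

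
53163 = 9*5907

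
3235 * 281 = 909035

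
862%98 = 78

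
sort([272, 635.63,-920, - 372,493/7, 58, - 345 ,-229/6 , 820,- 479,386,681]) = [ -920 ,- 479, - 372 , - 345, - 229/6,  58, 493/7, 272,386,635.63,681, 820] 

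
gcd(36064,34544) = 16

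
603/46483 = 603/46483   =  0.01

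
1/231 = 1/231 = 0.00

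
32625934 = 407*80162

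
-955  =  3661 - 4616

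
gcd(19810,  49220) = 10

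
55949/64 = 874+13/64 = 874.20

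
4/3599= 4/3599 = 0.00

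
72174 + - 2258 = 69916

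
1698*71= 120558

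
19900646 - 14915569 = 4985077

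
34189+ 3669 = 37858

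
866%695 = 171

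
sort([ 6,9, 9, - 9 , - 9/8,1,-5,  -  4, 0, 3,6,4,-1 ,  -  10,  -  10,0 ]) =[ - 10, - 10,  -  9,-5,  -  4,- 9/8, - 1,  0, 0, 1,  3,4, 6, 6, 9,9 ]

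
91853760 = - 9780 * ( - 9392)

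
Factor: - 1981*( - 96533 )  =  191231873 = 7^1*37^1*283^1 *2609^1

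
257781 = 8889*29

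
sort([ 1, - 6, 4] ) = [ -6,1,  4] 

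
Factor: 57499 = 13^1 *4423^1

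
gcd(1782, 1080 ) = 54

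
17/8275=17/8275=0.00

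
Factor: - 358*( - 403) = 2^1*13^1*31^1*179^1 = 144274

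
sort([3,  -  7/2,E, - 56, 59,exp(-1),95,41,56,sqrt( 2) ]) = [ - 56,- 7/2,exp (-1),sqrt(2 ) , E, 3, 41,56,59,95] 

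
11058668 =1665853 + 9392815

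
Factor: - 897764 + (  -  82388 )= - 980152 =-2^3*17^1*7207^1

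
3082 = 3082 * 1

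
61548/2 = 30774 = 30774.00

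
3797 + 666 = 4463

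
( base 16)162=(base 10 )354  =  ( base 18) 11C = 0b101100010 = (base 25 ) e4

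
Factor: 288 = 2^5*3^2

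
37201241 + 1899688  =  39100929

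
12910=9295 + 3615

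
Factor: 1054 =2^1*17^1*31^1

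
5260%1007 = 225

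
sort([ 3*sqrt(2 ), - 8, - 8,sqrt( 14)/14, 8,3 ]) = [ - 8,-8,sqrt(14)/14 , 3, 3*sqrt(2),8 ] 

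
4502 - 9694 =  - 5192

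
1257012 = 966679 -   -  290333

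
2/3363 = 2/3363 = 0.00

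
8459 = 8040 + 419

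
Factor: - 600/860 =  -2^1*3^1*5^1*43^( - 1) = - 30/43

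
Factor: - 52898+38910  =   - 13988 =-2^2*13^1*269^1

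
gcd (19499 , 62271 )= 629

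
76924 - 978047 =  - 901123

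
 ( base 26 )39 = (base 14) 63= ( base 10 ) 87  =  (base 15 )5C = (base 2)1010111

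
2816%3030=2816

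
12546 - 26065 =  - 13519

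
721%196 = 133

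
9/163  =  9/163=0.06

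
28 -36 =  - 8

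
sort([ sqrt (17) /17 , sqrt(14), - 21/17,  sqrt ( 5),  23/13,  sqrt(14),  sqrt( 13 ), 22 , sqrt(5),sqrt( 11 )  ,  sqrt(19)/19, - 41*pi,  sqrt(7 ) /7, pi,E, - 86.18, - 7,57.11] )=[ - 41*pi,-86.18, - 7, -21/17, sqrt( 19 ) /19 , sqrt( 17)/17,  sqrt(7) /7,23/13,sqrt(5),  sqrt(5 ), E, pi,  sqrt( 11), sqrt(13 ), sqrt(14), sqrt ( 14 ),  22,57.11]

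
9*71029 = 639261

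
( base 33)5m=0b10111011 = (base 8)273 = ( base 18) A7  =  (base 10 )187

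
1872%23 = 9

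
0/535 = 0=0.00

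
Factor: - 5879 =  - 5879^1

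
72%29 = 14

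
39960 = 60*666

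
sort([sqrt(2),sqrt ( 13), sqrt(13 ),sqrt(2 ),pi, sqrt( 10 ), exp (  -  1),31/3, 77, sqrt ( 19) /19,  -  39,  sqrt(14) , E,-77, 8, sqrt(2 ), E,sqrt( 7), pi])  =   [  -  77, - 39,sqrt( 19)/19, exp( - 1 ),sqrt ( 2 ), sqrt(2), sqrt( 2), sqrt( 7) , E, E,pi,pi, sqrt(10), sqrt ( 13),sqrt(13 ), sqrt( 14 ),  8,  31/3,77]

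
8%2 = 0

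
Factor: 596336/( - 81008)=  -  13^1*47^1*83^ ( - 1 ) =- 611/83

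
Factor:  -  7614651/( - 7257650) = 2^(-1)*3^1*5^( - 2)*11^3*23^( - 1)*1907^1*6311^( - 1)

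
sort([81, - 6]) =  [ - 6,81]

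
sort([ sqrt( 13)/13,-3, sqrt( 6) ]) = [ - 3, sqrt (13 ) /13, sqrt( 6) ] 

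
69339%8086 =4651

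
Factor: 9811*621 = 6092631 = 3^3*23^1*9811^1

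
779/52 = 14  +  51/52 = 14.98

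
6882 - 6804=78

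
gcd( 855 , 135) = 45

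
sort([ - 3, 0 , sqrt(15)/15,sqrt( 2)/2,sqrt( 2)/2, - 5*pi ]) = [ - 5*pi, - 3,0,sqrt( 15)/15, sqrt(2 ) /2,sqrt( 2)/2] 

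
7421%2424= 149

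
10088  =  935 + 9153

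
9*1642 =14778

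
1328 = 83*16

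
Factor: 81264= 2^4*3^1*1693^1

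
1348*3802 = 5125096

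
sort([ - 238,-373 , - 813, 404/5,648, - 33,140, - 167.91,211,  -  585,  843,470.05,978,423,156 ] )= [-813, - 585, - 373, - 238,-167.91, - 33, 404/5,140,156,211,423,470.05,648,  843, 978]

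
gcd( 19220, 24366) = 62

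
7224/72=100 + 1/3 = 100.33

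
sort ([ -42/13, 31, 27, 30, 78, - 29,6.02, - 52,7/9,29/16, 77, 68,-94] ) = [ - 94,  -  52,-29,-42/13, 7/9,29/16, 6.02, 27,30, 31,68  ,  77, 78 ]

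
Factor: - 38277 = -3^2*4253^1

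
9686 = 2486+7200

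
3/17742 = 1/5914 = 0.00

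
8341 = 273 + 8068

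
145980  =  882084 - 736104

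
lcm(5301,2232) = 42408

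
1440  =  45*32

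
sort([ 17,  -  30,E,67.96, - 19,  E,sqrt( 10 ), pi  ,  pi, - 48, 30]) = [ - 48, -30,-19, E,E,pi,pi,sqrt( 10 ), 17,30,67.96 ]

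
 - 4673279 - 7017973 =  - 11691252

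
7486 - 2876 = 4610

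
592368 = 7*84624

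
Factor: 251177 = 251177^1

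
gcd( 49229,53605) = 1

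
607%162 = 121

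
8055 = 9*895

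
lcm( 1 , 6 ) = 6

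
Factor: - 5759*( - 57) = 328263 = 3^1*13^1*19^1*443^1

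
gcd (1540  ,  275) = 55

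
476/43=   11 + 3/43 = 11.07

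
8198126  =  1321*6206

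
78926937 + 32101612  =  111028549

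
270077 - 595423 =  - 325346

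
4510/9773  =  4510/9773 = 0.46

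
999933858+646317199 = 1646251057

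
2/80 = 1/40 = 0.03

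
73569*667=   49070523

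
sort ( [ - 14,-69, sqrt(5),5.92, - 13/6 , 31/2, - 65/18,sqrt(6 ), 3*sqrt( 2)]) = [ - 69,-14, - 65/18, - 13/6,sqrt(5 ),sqrt( 6 ), 3*sqrt(2), 5.92,31/2 ] 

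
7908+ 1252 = 9160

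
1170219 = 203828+966391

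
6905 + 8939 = 15844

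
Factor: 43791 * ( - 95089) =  - 4164042399=- 3^1*11^1 * 1327^1*95089^1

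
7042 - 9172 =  - 2130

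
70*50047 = 3503290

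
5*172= 860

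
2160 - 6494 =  - 4334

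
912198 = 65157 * 14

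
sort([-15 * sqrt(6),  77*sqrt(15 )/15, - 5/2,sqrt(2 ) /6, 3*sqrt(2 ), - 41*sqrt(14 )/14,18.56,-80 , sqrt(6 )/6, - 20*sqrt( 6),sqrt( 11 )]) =[ - 80,-20*sqrt(6),-15*sqrt( 6),-41 * sqrt( 14 )/14, - 5/2,sqrt( 2)/6, sqrt(6 )/6,sqrt(11), 3*sqrt( 2 ),  18.56 , 77*sqrt(15)/15 ]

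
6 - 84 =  - 78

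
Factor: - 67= -67^1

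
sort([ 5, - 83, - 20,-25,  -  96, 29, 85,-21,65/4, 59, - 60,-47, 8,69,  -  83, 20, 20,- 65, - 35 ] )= [ - 96, - 83, - 83, - 65, - 60, - 47, - 35,  -  25, - 21, -20 , 5 , 8, 65/4, 20,20,29, 59, 69,  85] 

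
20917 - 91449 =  - 70532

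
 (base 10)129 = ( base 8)201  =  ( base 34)3R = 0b10000001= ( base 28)4H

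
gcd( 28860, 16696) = 4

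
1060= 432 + 628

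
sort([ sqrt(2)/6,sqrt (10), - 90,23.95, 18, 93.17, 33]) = [ - 90,sqrt(2)/6,sqrt (10 ), 18 , 23.95,33,93.17 ]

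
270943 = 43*6301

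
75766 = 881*86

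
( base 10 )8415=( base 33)7o0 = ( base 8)20337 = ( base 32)86V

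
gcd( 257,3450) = 1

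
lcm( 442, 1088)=14144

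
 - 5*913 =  - 4565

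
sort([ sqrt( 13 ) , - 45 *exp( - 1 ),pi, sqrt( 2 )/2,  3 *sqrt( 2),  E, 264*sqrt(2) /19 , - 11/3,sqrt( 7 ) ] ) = [ - 45*exp ( - 1), - 11/3,sqrt( 2)/2, sqrt(7),E, pi,sqrt( 13),3*sqrt( 2),264 * sqrt(2)/19 ] 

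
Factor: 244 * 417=101748 = 2^2 * 3^1*61^1*139^1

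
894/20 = 44 + 7/10=44.70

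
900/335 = 2 + 46/67 = 2.69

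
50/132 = 25/66  =  0.38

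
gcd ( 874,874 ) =874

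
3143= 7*449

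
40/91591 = 40/91591= 0.00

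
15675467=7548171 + 8127296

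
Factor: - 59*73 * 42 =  - 180894= - 2^1*3^1*7^1*59^1*73^1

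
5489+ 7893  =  13382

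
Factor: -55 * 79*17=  - 73865= - 5^1*11^1*17^1*79^1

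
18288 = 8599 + 9689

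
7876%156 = 76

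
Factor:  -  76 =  - 2^2*19^1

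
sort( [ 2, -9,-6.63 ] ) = [-9, - 6.63 , 2]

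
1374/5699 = 1374/5699 = 0.24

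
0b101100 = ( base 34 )1a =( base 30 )1E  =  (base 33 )1B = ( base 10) 44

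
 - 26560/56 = -3320/7 = -474.29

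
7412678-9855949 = -2443271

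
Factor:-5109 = -3^1*13^1*131^1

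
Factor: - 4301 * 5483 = -23582383 = - 11^1*17^1*23^1*5483^1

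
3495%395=335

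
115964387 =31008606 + 84955781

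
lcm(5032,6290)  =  25160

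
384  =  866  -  482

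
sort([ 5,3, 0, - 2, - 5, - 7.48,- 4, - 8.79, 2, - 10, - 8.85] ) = [ - 10, - 8.85, - 8.79,- 7.48, - 5, -4, - 2  ,  0, 2, 3, 5]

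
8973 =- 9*( - 997) 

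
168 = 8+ 160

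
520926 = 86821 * 6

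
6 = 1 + 5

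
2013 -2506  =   - 493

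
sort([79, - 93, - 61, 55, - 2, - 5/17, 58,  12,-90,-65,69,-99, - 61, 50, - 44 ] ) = [- 99, - 93, - 90 , - 65,-61, - 61 , - 44, - 2, - 5/17,  12,50, 55,58, 69,79] 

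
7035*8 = 56280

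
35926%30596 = 5330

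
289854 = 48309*6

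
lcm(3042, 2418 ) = 94302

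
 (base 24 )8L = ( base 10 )213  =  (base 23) 96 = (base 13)135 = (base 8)325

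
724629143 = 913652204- 189023061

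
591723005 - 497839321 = 93883684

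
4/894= 2/447 = 0.00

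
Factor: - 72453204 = -2^2*3^4 * 223621^1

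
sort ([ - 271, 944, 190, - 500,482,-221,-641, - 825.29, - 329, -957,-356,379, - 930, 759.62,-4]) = [ - 957,-930,-825.29,-641, - 500, - 356, - 329,-271,-221, -4,190,379 , 482,759.62, 944]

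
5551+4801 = 10352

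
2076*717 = 1488492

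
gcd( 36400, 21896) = 56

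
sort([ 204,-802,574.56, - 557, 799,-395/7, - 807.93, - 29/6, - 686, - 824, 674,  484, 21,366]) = [-824,- 807.93,  -  802 ,-686, - 557, - 395/7,-29/6, 21, 204, 366, 484 , 574.56, 674,799]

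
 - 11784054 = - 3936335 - 7847719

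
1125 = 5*225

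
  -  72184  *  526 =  -37968784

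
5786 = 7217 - 1431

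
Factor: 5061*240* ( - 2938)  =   - 2^5*3^2 * 5^1*7^1*13^1*113^1*241^1= - 3568612320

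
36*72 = 2592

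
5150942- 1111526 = 4039416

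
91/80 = 91/80 = 1.14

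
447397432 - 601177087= - 153779655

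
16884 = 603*28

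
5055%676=323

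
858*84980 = 72912840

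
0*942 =0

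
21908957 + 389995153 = 411904110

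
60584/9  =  60584/9 = 6731.56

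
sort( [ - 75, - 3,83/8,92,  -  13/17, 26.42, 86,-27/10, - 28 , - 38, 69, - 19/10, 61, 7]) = [ - 75, - 38,-28, - 3 ,-27/10,  -  19/10,-13/17, 7, 83/8, 26.42, 61,69, 86,92 ] 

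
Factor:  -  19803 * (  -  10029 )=198604287 = 3^2 * 7^1*23^1*41^1*3343^1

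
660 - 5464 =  - 4804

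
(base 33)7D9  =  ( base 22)GE9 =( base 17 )1af3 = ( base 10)8061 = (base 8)17575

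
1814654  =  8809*206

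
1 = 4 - 3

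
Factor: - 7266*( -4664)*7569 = 256502995056 = 2^4*3^3*7^1*11^1*29^2 *53^1*173^1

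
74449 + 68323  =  142772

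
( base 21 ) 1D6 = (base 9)880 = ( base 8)1320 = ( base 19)1ih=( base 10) 720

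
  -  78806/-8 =39403/4 = 9850.75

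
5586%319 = 163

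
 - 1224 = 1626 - 2850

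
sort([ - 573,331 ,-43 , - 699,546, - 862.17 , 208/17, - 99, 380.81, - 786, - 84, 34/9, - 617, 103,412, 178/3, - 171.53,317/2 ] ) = [ - 862.17, - 786, -699, - 617, - 573, - 171.53, - 99,-84, - 43,  34/9, 208/17, 178/3, 103, 317/2, 331,  380.81, 412, 546]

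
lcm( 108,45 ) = 540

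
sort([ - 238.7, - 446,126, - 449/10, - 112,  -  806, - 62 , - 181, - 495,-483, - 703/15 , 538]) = [ - 806, - 495, - 483,-446, - 238.7, - 181,- 112, - 62, - 703/15,-449/10,  126,538 ]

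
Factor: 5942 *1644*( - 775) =-7570702200 = -2^3*3^1*5^2*31^1*137^1*2971^1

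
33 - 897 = -864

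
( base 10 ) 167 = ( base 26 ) 6B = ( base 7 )326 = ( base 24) 6n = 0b10100111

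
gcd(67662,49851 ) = 9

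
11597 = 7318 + 4279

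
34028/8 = 8507/2 = 4253.50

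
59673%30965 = 28708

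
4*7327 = 29308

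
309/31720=309/31720 =0.01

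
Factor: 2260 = 2^2*5^1*113^1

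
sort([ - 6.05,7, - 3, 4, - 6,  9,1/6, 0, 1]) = [- 6.05, -6 , -3,  0,1/6, 1,  4,  7,9] 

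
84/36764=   3/1313 = 0.00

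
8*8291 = 66328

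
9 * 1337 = 12033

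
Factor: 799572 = 2^2*3^1 * 23^1*2897^1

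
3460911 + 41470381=44931292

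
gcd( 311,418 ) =1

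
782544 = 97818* 8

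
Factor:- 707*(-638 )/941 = 451066/941 = 2^1*7^1*11^1*29^1*101^1*941^( - 1)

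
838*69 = 57822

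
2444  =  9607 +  - 7163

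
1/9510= 1/9510 = 0.00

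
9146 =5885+3261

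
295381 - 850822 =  - 555441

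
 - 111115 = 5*( - 22223) 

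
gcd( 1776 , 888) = 888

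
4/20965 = 4/20965 = 0.00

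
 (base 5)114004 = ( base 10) 4254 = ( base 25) 6k4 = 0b1000010011110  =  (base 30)4LO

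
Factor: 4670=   2^1*5^1*467^1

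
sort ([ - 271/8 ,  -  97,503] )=[ - 97, - 271/8, 503 ]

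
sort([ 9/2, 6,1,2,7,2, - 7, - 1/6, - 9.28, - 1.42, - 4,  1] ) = [ - 9.28  ,-7, - 4, - 1.42, - 1/6,1, 1, 2,2 , 9/2,6,7] 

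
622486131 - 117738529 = 504747602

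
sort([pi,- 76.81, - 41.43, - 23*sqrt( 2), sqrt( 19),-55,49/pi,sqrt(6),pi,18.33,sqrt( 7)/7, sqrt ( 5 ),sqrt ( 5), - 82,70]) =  [ - 82, -76.81, - 55, - 41.43, - 23*sqrt( 2 ),sqrt (7)/7,sqrt( 5), sqrt( 5),sqrt(6),pi, pi, sqrt( 19), 49/pi,18.33,70]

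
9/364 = 9/364 = 0.02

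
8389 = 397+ 7992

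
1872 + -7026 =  - 5154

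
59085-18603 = 40482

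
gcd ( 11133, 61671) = 3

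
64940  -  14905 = 50035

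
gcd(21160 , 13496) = 8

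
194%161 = 33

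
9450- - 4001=13451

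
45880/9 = 45880/9 = 5097.78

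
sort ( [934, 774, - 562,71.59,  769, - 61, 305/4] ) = [ - 562, - 61,  71.59, 305/4,769,774, 934]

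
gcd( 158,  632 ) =158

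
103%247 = 103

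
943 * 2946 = 2778078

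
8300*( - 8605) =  - 71421500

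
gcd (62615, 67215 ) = 5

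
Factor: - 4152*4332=-2^5 * 3^2*19^2*173^1=- 17986464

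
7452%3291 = 870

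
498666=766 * 651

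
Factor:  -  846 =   -  2^1*3^2*47^1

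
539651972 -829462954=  - 289810982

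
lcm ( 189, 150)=9450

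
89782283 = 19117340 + 70664943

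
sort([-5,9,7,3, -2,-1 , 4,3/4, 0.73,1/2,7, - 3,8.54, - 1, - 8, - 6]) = [ - 8, - 6, - 5, - 3,- 2, - 1, - 1, 1/2, 0.73,3/4,3,4,7, 7,8.54, 9]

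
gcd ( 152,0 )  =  152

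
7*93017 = 651119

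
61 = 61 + 0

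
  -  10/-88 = 5/44 = 0.11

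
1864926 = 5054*369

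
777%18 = 3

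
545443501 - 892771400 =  - 347327899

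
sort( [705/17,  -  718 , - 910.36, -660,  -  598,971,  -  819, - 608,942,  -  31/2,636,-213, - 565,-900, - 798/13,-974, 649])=[  -  974,-910.36, - 900 , - 819, - 718,-660, - 608,  -  598,-565, - 213,  -  798/13,-31/2 , 705/17,636,649,942,971 ]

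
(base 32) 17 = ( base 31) 18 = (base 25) 1E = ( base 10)39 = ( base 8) 47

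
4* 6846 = 27384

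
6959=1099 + 5860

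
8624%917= 371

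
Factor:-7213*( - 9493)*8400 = 2^4*3^1*5^2*7^1*11^1*863^1*7213^1 = 575173275600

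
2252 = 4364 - 2112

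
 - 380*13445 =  -5109100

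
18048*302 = 5450496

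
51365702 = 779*65938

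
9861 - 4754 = 5107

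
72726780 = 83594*870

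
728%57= 44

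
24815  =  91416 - 66601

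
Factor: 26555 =5^1 * 47^1 * 113^1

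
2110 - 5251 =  - 3141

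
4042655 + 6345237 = 10387892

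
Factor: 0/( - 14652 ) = 0 = 0^1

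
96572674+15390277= 111962951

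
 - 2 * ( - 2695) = 5390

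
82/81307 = 82/81307 = 0.00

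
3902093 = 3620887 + 281206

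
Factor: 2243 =2243^1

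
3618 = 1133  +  2485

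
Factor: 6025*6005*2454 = 88786026750 = 2^1*3^1*5^3*241^1*409^1*1201^1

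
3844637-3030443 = 814194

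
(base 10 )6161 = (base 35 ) 511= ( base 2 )1100000010001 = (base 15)1c5b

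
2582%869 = 844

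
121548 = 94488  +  27060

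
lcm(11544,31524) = 819624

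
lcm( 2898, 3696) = 255024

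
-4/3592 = - 1 + 897/898 = - 0.00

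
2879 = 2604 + 275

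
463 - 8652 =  - 8189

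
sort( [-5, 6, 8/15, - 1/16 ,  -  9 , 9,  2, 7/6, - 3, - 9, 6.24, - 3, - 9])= [ - 9, - 9, - 9, - 5 , - 3 , - 3, - 1/16, 8/15 , 7/6, 2, 6,  6.24, 9]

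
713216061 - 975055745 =-261839684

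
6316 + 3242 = 9558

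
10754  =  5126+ 5628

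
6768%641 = 358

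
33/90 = 11/30 = 0.37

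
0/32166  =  0= 0.00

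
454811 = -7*(- 64973 ) 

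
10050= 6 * 1675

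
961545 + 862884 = 1824429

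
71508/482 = 148 + 86/241  =  148.36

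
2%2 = 0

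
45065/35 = 1287 + 4/7  =  1287.57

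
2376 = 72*33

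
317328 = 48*6611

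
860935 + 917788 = 1778723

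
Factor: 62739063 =3^3*2323669^1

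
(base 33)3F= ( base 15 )79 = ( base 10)114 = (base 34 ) 3C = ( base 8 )162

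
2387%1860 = 527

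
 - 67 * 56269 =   -  3770023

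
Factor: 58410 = 2^1*3^2*5^1*11^1*59^1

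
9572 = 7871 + 1701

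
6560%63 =8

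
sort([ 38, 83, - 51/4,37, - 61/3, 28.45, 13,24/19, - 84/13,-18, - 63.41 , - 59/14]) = [  -  63.41,-61/3,-18, - 51/4, -84/13,-59/14, 24/19, 13,28.45,37, 38, 83] 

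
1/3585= 1/3585 = 0.00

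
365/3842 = 365/3842 = 0.10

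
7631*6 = 45786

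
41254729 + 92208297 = 133463026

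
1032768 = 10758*96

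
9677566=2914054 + 6763512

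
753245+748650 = 1501895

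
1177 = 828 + 349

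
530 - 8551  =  - 8021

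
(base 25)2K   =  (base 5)240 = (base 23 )31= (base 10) 70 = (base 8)106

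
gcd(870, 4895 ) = 5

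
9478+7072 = 16550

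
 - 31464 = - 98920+67456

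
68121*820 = 55859220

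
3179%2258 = 921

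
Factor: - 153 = - 3^2*17^1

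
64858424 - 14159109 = 50699315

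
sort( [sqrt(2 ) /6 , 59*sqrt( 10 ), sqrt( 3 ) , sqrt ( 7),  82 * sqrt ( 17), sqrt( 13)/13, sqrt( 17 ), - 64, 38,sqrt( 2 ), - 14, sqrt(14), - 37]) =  [ - 64 , - 37, - 14 , sqrt( 2)/6 , sqrt(13 ) /13,sqrt( 2) , sqrt( 3 ),sqrt(7 ),sqrt(14), sqrt(17) , 38, 59*sqrt( 10 ), 82*sqrt(  17)] 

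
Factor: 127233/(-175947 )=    - 3^1 * 67^1*211^1*223^( - 1)*263^ ( - 1) = - 42411/58649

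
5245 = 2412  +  2833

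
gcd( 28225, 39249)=1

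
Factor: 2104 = 2^3 * 263^1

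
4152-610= 3542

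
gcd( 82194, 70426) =2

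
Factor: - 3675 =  -3^1*5^2*7^2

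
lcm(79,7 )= 553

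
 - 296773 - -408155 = 111382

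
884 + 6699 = 7583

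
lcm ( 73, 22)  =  1606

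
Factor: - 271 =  - 271^1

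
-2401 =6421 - 8822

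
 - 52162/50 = - 26081/25 = - 1043.24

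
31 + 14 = 45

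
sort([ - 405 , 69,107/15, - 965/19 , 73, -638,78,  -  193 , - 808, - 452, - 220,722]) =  [ -808, - 638, - 452, - 405, - 220,-193 , - 965/19, 107/15,69, 73 , 78,722 ] 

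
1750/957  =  1750/957  =  1.83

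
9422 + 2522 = 11944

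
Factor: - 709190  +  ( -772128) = -2^1*740659^1 = - 1481318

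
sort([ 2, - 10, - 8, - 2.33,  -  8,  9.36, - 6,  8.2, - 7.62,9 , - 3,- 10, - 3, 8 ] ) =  [ - 10, - 10, - 8,  -  8, - 7.62, - 6, - 3, -3 , - 2.33,  2,  8, 8.2,  9 , 9.36]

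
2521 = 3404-883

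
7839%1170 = 819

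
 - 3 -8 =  - 11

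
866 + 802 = 1668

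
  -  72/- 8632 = 9/1079 = 0.01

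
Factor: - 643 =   -  643^1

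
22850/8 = 11425/4  =  2856.25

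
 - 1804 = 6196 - 8000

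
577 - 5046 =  - 4469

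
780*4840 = 3775200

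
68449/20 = 3422 + 9/20  =  3422.45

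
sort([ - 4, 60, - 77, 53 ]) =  [ - 77, - 4, 53,60]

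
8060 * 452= 3643120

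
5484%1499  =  987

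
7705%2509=178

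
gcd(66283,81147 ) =1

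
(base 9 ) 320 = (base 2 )100000101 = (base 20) D1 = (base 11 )218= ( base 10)261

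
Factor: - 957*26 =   -  2^1*3^1 * 11^1*13^1 *29^1 = - 24882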